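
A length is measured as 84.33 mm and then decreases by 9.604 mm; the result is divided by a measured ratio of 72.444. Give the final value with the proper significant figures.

1.032 mm

84.33 mm − 9.604 mm = 74.726 mm; the difference is limited to 2 decimal places (4 s.f.).
Carrying full precision, 74.726 ÷ 72.444 = 1.03150019325… mm; 72.444 has 5 s.f., so the result keeps min(4, 5) = 4 s.f.
Rounded to 4 significant figures: 1.032 mm.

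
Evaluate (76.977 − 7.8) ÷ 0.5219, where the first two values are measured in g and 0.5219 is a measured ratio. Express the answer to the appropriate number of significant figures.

133 g

76.977 g − 7.8 g = 69.177 g; the difference is limited to 1 decimal place (3 s.f.).
Carrying full precision, 69.177 ÷ 0.5219 = 132.548380916… g; 0.5219 has 4 s.f., so the result keeps min(3, 4) = 3 s.f.
Rounded to 3 significant figures: 133 g.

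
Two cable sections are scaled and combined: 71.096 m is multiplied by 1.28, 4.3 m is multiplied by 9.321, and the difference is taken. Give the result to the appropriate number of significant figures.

51 m

71.096 × 1.28 = 91.00288 → 91.0 m (3 s.f., last digit at the 10^-1 place).
4.3 × 9.321 = 40.0803 → 40. m (2 s.f., last digit at the 10^0 place).
Difference: 50.92258 m; keep the coarser place, 10^0.
Result: 51 m.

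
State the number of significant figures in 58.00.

4

58.00: trailing zeros after a decimal point are significant.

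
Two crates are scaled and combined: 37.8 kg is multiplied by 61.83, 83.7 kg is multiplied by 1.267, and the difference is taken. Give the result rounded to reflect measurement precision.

2.23 × 10³ kg

37.8 × 61.83 = 2337.174 → 2.34 × 10³ kg (3 s.f., last digit at the 10^1 place).
83.7 × 1.267 = 106.0479 → 106 kg (3 s.f., last digit at the 10^0 place).
Difference: 2231.1261 kg; keep the coarser place, 10^1.
Result: 2.23 × 10³ kg.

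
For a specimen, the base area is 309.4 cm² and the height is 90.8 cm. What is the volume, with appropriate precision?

volume = 309.4 cm² × 90.8 cm = 28093.52 cm³.
309.4 has 4 significant figures; 90.8 has 3.
Division/multiplication keeps the fewest: 3 significant figures.
Rounded: 2.81 × 10⁴ cm³.

2.81 × 10⁴ cm³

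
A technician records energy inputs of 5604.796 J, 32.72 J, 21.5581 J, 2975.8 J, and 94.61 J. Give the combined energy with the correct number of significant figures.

5604.796 J + 32.72 J + 21.5581 J + 2975.8 J + 94.61 J = 8729.4841 J.
Addition/subtraction keeps the fewest decimal places: 5604.796 → 3 decimal places, 32.72 → 2 decimal places, 21.5581 → 4 decimal places, 2975.8 → 1 decimal place, 94.61 → 2 decimal places; limit is 1.
Rounded to 1 decimal place: 8729.5 J.

8729.5 J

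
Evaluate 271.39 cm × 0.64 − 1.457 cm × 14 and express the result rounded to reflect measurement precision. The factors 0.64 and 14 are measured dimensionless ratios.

1.5 × 10^2 cm

271.39 × 0.64 = 173.6896 → 1.7 × 10^2 cm (2 s.f., last digit at the 10^1 place).
1.457 × 14 = 20.398 → 2.0 × 10^1 cm (2 s.f., last digit at the 10^0 place).
Difference: 153.2916 cm; keep the coarser place, 10^1.
Result: 1.5 × 10^2 cm.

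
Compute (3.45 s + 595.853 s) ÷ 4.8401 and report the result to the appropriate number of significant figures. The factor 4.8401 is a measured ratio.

123.82 s

3.45 s + 595.853 s = 599.303 s; the sum is limited to 2 decimal places (5 s.f.).
Carrying full precision, 599.303 ÷ 4.8401 = 123.820375612… s; 4.8401 has 5 s.f., so the result keeps min(5, 5) = 5 s.f.
Rounded to 5 significant figures: 123.82 s.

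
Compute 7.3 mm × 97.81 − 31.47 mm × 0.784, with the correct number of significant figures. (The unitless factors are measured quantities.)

6.9 × 10^2 mm

7.3 × 97.81 = 714.013 → 7.1 × 10^2 mm (2 s.f., last digit at the 10^1 place).
31.47 × 0.784 = 24.67248 → 24.7 mm (3 s.f., last digit at the 10^-1 place).
Difference: 689.34052 mm; keep the coarser place, 10^1.
Result: 6.9 × 10^2 mm.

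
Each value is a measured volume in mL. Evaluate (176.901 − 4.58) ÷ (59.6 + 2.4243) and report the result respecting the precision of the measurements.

176.901 − 4.58 = 172.321, limited to 2 d.p. → 5 s.f.; 59.6 + 2.4243 = 62.0243, limited to 1 d.p. → 3 s.f.
Carrying full precision, 172.321 ÷ 62.0243 = 2.77828206042…; keep min(5, 3) = 3 s.f.
Rounded to 3 significant figures: 2.78.

2.78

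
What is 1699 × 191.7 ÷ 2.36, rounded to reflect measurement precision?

1.38 × 10^5

1699 × 191.7 ÷ 2.36 = 138007.754237…
Multiplication/division keeps the fewest significant figures: 1699 → 4 s.f., 191.7 → 4 s.f., 2.36 → 3 s.f.; limit is 3.
Rounded to 3 significant figures: 1.38 × 10^5.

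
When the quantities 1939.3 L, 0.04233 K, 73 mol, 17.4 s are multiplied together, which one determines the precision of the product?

1939.3 L → 5 s.f.; 0.04233 K → 4 s.f.; 73 mol → 2 s.f.; 17.4 s → 3 s.f.
The fewest is 2 significant figures, from 73 mol.

73 mol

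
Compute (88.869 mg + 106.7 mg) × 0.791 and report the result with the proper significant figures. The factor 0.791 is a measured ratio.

155 mg

88.869 mg + 106.7 mg = 195.569 mg; the sum is limited to 1 decimal place (4 s.f.).
Carrying full precision, 195.569 × 0.791 = 154.695079 mg; 0.791 has 3 s.f., so the result keeps min(4, 3) = 3 s.f.
Rounded to 3 significant figures: 155 mg.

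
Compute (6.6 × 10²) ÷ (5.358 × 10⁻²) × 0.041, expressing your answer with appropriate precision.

(6.6 × 10²) ÷ (5.358 × 10⁻²) × 0.041 = 505.039193729…
Multiplication/division keeps the fewest significant figures: 6.6 × 10² → 2 s.f., 5.358 × 10⁻² → 4 s.f., 0.041 → 2 s.f.; limit is 2.
Rounded to 2 significant figures: 5.1 × 10².

5.1 × 10²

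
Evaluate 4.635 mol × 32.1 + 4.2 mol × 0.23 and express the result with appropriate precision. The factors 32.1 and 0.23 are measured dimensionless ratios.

150. mol

4.635 × 32.1 = 148.7835 → 149 mol (3 s.f., last digit at the 10^0 place).
4.2 × 0.23 = 0.966 → 0.97 mol (2 s.f., last digit at the 10^-2 place).
Sum: 149.7495 mol; keep the coarser place, 10^0.
Result: 150. mol.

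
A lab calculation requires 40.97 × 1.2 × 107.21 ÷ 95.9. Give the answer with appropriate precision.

40.97 × 1.2 × 107.21 ÷ 95.9 = 54.9621735141…
Multiplication/division keeps the fewest significant figures: 40.97 → 4 s.f., 1.2 → 2 s.f., 107.21 → 5 s.f., 95.9 → 3 s.f.; limit is 2.
Rounded to 2 significant figures: 55.

55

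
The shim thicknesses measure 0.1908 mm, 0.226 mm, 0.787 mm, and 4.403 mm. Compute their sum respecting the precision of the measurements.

0.1908 mm + 0.226 mm + 0.787 mm + 4.403 mm = 5.6068 mm.
Addition/subtraction keeps the fewest decimal places: 0.1908 → 4 decimal places, 0.226 → 3 decimal places, 0.787 → 3 decimal places, 4.403 → 3 decimal places; limit is 3.
Rounded to 3 decimal places: 5.607 mm.

5.607 mm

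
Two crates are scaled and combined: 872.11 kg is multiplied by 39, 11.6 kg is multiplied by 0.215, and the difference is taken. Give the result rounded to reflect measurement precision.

872.11 × 39 = 34012.29 → 3.4 × 10⁴ kg (2 s.f., last digit at the 10^3 place).
11.6 × 0.215 = 2.494 → 2.49 kg (3 s.f., last digit at the 10^-2 place).
Difference: 34009.796 kg; keep the coarser place, 10^3.
Result: 3.4 × 10⁴ kg.

3.4 × 10⁴ kg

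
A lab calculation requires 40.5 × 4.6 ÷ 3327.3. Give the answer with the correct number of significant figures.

0.056

40.5 × 4.6 ÷ 3327.3 = 0.0559913443332…
Multiplication/division keeps the fewest significant figures: 40.5 → 3 s.f., 4.6 → 2 s.f., 3327.3 → 5 s.f.; limit is 2.
Rounded to 2 significant figures: 0.056.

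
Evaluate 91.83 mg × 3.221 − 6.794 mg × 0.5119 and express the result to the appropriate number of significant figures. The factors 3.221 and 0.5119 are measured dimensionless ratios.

2.923 × 10^2 mg

91.83 × 3.221 = 295.78443 → 295.8 mg (4 s.f., last digit at the 10^-1 place).
6.794 × 0.5119 = 3.4778486 → 3.478 mg (4 s.f., last digit at the 10^-3 place).
Difference: 292.3065814 mg; keep the coarser place, 10^-1.
Result: 2.923 × 10^2 mg.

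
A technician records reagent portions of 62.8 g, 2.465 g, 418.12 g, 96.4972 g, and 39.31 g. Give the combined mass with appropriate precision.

62.8 g + 2.465 g + 418.12 g + 96.4972 g + 39.31 g = 619.1922 g.
Addition/subtraction keeps the fewest decimal places: 62.8 → 1 decimal place, 2.465 → 3 decimal places, 418.12 → 2 decimal places, 96.4972 → 4 decimal places, 39.31 → 2 decimal places; limit is 1.
Rounded to 1 decimal place: 619.2 g.

619.2 g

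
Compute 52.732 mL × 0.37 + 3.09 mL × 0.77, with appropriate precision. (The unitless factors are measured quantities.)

52.732 × 0.37 = 19.51084 → 2.0 × 10¹ mL (2 s.f., last digit at the 10^0 place).
3.09 × 0.77 = 2.3793 → 2.4 mL (2 s.f., last digit at the 10^-1 place).
Sum: 21.89014 mL; keep the coarser place, 10^0.
Result: 22 mL.

22 mL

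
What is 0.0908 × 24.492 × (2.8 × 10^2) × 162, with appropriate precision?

1.0 × 10^5

0.0908 × 24.492 × (2.8 × 10^2) × 162 = 100874.906496
Multiplication/division keeps the fewest significant figures: 0.0908 → 3 s.f., 24.492 → 5 s.f., 2.8 × 10^2 → 2 s.f., 162 → 3 s.f.; limit is 2.
Rounded to 2 significant figures: 1.0 × 10^5.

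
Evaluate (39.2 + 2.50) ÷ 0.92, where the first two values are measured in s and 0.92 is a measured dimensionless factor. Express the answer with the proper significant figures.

39.2 s + 2.50 s = 41.70 s; the sum is limited to 1 decimal place (3 s.f.).
Carrying full precision, 41.70 ÷ 0.92 = 45.3260869565… s; 0.92 has 2 s.f., so the result keeps min(3, 2) = 2 s.f.
Rounded to 2 significant figures: 45 s.

45 s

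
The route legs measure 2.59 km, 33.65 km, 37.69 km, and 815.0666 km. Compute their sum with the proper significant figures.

2.59 km + 33.65 km + 37.69 km + 815.0666 km = 888.9966 km.
Addition/subtraction keeps the fewest decimal places: 2.59 → 2 decimal places, 33.65 → 2 decimal places, 37.69 → 2 decimal places, 815.0666 → 4 decimal places; limit is 2.
Rounded to 2 decimal places: 8.8900 × 10^2 km.

8.8900 × 10^2 km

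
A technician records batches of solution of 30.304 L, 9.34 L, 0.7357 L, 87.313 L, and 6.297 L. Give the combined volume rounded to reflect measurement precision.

30.304 L + 9.34 L + 0.7357 L + 87.313 L + 6.297 L = 133.9897 L.
Addition/subtraction keeps the fewest decimal places: 30.304 → 3 decimal places, 9.34 → 2 decimal places, 0.7357 → 4 decimal places, 87.313 → 3 decimal places, 6.297 → 3 decimal places; limit is 2.
Rounded to 2 decimal places: 133.99 L.

133.99 L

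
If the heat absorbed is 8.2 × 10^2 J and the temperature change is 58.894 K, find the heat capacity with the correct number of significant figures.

14 J/K

heat capacity = 8.2 × 10^2 J ÷ 58.894 K = 13.9233198628… J/K.
8.2 × 10^2 has 2 significant figures; 58.894 has 5.
Division/multiplication keeps the fewest: 2 significant figures.
Rounded: 14 J/K.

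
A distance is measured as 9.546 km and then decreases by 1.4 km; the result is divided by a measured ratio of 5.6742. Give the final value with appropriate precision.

1.4 km

9.546 km − 1.4 km = 8.146 km; the difference is limited to 1 decimal place (2 s.f.).
Carrying full precision, 8.146 ÷ 5.6742 = 1.43562088048… km; 5.6742 has 5 s.f., so the result keeps min(2, 5) = 2 s.f.
Rounded to 2 significant figures: 1.4 km.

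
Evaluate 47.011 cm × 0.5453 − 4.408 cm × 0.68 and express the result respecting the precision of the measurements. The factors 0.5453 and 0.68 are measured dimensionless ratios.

22.6 cm

47.011 × 0.5453 = 25.6350983 → 25.64 cm (4 s.f., last digit at the 10^-2 place).
4.408 × 0.68 = 2.99744 → 3.0 cm (2 s.f., last digit at the 10^-1 place).
Difference: 22.6376583 cm; keep the coarser place, 10^-1.
Result: 22.6 cm.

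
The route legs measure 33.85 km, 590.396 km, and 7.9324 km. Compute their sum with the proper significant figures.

632.18 km

33.85 km + 590.396 km + 7.9324 km = 632.1784 km.
Addition/subtraction keeps the fewest decimal places: 33.85 → 2 decimal places, 590.396 → 3 decimal places, 7.9324 → 4 decimal places; limit is 2.
Rounded to 2 decimal places: 632.18 km.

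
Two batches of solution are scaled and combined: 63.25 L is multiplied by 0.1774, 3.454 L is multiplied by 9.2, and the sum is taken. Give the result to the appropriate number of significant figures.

43 L

63.25 × 0.1774 = 11.22055 → 11.22 L (4 s.f., last digit at the 10^-2 place).
3.454 × 9.2 = 31.7768 → 32 L (2 s.f., last digit at the 10^0 place).
Sum: 42.99735 L; keep the coarser place, 10^0.
Result: 43 L.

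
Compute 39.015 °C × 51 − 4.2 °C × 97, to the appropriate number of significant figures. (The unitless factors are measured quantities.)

1.6 × 10^3 °C

39.015 × 51 = 1989.765 → 2.0 × 10^3 °C (2 s.f., last digit at the 10^2 place).
4.2 × 97 = 407.4 → 4.1 × 10^2 °C (2 s.f., last digit at the 10^1 place).
Difference: 1582.365 °C; keep the coarser place, 10^2.
Result: 1.6 × 10^3 °C.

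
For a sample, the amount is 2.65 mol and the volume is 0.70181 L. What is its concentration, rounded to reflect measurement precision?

concentration = 2.65 mol ÷ 0.70181 L = 3.7759507559… mol/L.
2.65 has 3 significant figures; 0.70181 has 5.
Division/multiplication keeps the fewest: 3 significant figures.
Rounded: 3.78 mol/L.

3.78 mol/L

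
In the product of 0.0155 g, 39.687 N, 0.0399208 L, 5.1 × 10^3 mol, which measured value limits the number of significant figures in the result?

5.1 × 10^3 mol

0.0155 g → 3 s.f.; 39.687 N → 5 s.f.; 0.0399208 L → 6 s.f.; 5.1 × 10^3 mol → 2 s.f.
The fewest is 2 significant figures, from 5.1 × 10^3 mol.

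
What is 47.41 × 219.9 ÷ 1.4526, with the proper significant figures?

47.41 × 219.9 ÷ 1.4526 = 7177.10243701…
Multiplication/division keeps the fewest significant figures: 47.41 → 4 s.f., 219.9 → 4 s.f., 1.4526 → 5 s.f.; limit is 4.
Rounded to 4 significant figures: 7177.

7177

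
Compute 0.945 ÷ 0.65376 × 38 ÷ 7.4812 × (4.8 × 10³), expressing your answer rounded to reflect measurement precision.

3.5 × 10⁴

0.945 ÷ 0.65376 × 38 ÷ 7.4812 × (4.8 × 10³) = 35242.5262879…
Multiplication/division keeps the fewest significant figures: 0.945 → 3 s.f., 0.65376 → 5 s.f., 38 → 2 s.f., 7.4812 → 5 s.f., 4.8 × 10³ → 2 s.f.; limit is 2.
Rounded to 2 significant figures: 3.5 × 10⁴.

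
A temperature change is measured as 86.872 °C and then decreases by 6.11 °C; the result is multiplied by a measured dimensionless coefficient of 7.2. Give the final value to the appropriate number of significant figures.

5.8 × 10² °C

86.872 °C − 6.11 °C = 80.762 °C; the difference is limited to 2 decimal places (4 s.f.).
Carrying full precision, 80.762 × 7.2 = 581.4864 °C; 7.2 has 2 s.f., so the result keeps min(4, 2) = 2 s.f.
Rounded to 2 significant figures: 5.8 × 10² °C.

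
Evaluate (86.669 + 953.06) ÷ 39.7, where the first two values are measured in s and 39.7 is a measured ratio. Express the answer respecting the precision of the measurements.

86.669 s + 953.06 s = 1039.729 s; the sum is limited to 2 decimal places (6 s.f.).
Carrying full precision, 1039.729 ÷ 39.7 = 26.1896473552… s; 39.7 has 3 s.f., so the result keeps min(6, 3) = 3 s.f.
Rounded to 3 significant figures: 26.2 s.

26.2 s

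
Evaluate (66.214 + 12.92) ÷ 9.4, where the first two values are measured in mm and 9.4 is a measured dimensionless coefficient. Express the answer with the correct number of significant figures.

66.214 mm + 12.92 mm = 79.134 mm; the sum is limited to 2 decimal places (4 s.f.).
Carrying full precision, 79.134 ÷ 9.4 = 8.4185106383… mm; 9.4 has 2 s.f., so the result keeps min(4, 2) = 2 s.f.
Rounded to 2 significant figures: 8.4 mm.

8.4 mm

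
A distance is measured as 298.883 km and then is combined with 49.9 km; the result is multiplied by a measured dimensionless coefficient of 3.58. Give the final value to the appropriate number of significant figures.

1.25 × 10^3 km

298.883 km + 49.9 km = 348.783 km; the sum is limited to 1 decimal place (4 s.f.).
Carrying full precision, 348.783 × 3.58 = 1248.64314 km; 3.58 has 3 s.f., so the result keeps min(4, 3) = 3 s.f.
Rounded to 3 significant figures: 1.25 × 10^3 km.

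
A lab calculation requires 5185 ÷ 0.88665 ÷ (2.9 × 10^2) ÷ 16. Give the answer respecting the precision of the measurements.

1.3

5185 ÷ 0.88665 ÷ (2.9 × 10^2) ÷ 16 = 1.26031342306…
Multiplication/division keeps the fewest significant figures: 5185 → 4 s.f., 0.88665 → 5 s.f., 2.9 × 10^2 → 2 s.f., 16 → 2 s.f.; limit is 2.
Rounded to 2 significant figures: 1.3.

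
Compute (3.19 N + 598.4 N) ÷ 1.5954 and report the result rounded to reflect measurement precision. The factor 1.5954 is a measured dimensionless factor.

3.19 N + 598.4 N = 601.59 N; the sum is limited to 1 decimal place (4 s.f.).
Carrying full precision, 601.59 ÷ 1.5954 = 377.077848815… N; 1.5954 has 5 s.f., so the result keeps min(4, 5) = 4 s.f.
Rounded to 4 significant figures: 3.771 × 10² N.

3.771 × 10² N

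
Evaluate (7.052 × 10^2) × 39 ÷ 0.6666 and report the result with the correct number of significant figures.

(7.052 × 10^2) × 39 ÷ 0.6666 = 41258.3258326…
Multiplication/division keeps the fewest significant figures: 7.052 × 10^2 → 4 s.f., 39 → 2 s.f., 0.6666 → 4 s.f.; limit is 2.
Rounded to 2 significant figures: 4.1 × 10^4.

4.1 × 10^4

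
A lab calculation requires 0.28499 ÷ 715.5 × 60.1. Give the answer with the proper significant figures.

0.0239

0.28499 ÷ 715.5 × 60.1 = 0.0239383633823…
Multiplication/division keeps the fewest significant figures: 0.28499 → 5 s.f., 715.5 → 4 s.f., 60.1 → 3 s.f.; limit is 3.
Rounded to 3 significant figures: 0.0239.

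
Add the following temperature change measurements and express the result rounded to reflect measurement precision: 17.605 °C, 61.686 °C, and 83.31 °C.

17.605 °C + 61.686 °C + 83.31 °C = 162.601 °C.
Addition/subtraction keeps the fewest decimal places: 17.605 → 3 decimal places, 61.686 → 3 decimal places, 83.31 → 2 decimal places; limit is 2.
Rounded to 2 decimal places: 1.6260 × 10² °C.

1.6260 × 10² °C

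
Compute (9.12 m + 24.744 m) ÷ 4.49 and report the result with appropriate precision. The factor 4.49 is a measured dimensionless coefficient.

7.54 m

9.12 m + 24.744 m = 33.864 m; the sum is limited to 2 decimal places (4 s.f.).
Carrying full precision, 33.864 ÷ 4.49 = 7.5420935412… m; 4.49 has 3 s.f., so the result keeps min(4, 3) = 3 s.f.
Rounded to 3 significant figures: 7.54 m.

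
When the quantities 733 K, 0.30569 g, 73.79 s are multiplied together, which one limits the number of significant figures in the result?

733 K → 3 s.f.; 0.30569 g → 5 s.f.; 73.79 s → 4 s.f.
The fewest is 3 significant figures, from 733 K.

733 K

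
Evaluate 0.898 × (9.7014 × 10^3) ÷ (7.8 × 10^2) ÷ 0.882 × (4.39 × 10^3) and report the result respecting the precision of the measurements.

0.898 × (9.7014 × 10^3) ÷ (7.8 × 10^2) ÷ 0.882 × (4.39 × 10^3) = 55591.972074…
Multiplication/division keeps the fewest significant figures: 0.898 → 3 s.f., 9.7014 × 10^3 → 5 s.f., 7.8 × 10^2 → 2 s.f., 0.882 → 3 s.f., 4.39 × 10^3 → 3 s.f.; limit is 2.
Rounded to 2 significant figures: 5.6 × 10^4.

5.6 × 10^4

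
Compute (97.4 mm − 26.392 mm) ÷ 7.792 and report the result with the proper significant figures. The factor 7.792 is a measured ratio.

9.11 mm

97.4 mm − 26.392 mm = 71.008 mm; the difference is limited to 1 decimal place (3 s.f.).
Carrying full precision, 71.008 ÷ 7.792 = 9.11293634497… mm; 7.792 has 4 s.f., so the result keeps min(3, 4) = 3 s.f.
Rounded to 3 significant figures: 9.11 mm.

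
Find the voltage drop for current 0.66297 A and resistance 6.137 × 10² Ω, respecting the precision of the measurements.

4.069 × 10² V

voltage drop = 0.66297 A × 6.137 × 10² Ω = 406.864689 V.
0.66297 has 5 significant figures; 6.137 × 10² has 4.
Division/multiplication keeps the fewest: 4 significant figures.
Rounded: 4.069 × 10² V.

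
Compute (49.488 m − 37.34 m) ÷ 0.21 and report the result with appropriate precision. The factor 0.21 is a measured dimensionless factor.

49.488 m − 37.34 m = 12.148 m; the difference is limited to 2 decimal places (4 s.f.).
Carrying full precision, 12.148 ÷ 0.21 = 57.8476190476… m; 0.21 has 2 s.f., so the result keeps min(4, 2) = 2 s.f.
Rounded to 2 significant figures: 58 m.

58 m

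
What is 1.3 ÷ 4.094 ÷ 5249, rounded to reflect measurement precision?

1.3 ÷ 4.094 ÷ 5249 = 0.0000604949248016…
Multiplication/division keeps the fewest significant figures: 1.3 → 2 s.f., 4.094 → 4 s.f., 5249 → 4 s.f.; limit is 2.
Rounded to 2 significant figures: 6.0 × 10^-5.

6.0 × 10^-5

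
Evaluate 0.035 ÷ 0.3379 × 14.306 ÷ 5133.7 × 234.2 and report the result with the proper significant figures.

0.035 ÷ 0.3379 × 14.306 ÷ 5133.7 × 234.2 = 0.0676012113216…
Multiplication/division keeps the fewest significant figures: 0.035 → 2 s.f., 0.3379 → 4 s.f., 14.306 → 5 s.f., 5133.7 → 5 s.f., 234.2 → 4 s.f.; limit is 2.
Rounded to 2 significant figures: 0.068.

0.068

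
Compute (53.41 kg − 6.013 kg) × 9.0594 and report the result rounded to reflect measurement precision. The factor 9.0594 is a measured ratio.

429.4 kg

53.41 kg − 6.013 kg = 47.397 kg; the difference is limited to 2 decimal places (4 s.f.).
Carrying full precision, 47.397 × 9.0594 = 429.3883818 kg; 9.0594 has 5 s.f., so the result keeps min(4, 5) = 4 s.f.
Rounded to 4 significant figures: 429.4 kg.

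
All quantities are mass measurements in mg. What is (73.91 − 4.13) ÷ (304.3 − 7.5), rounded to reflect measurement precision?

0.2351

73.91 − 4.13 = 69.78, limited to 2 d.p. → 4 s.f.; 304.3 − 7.5 = 296.8, limited to 1 d.p. → 4 s.f.
Carrying full precision, 69.78 ÷ 296.8 = 0.235107816712…; keep min(4, 4) = 4 s.f.
Rounded to 4 significant figures: 0.2351.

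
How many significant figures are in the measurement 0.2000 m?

0.2000: leading zeros are not significant; trailing zeros after a decimal point are significant.

4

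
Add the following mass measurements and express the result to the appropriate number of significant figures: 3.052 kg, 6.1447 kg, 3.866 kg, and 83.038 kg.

3.052 kg + 6.1447 kg + 3.866 kg + 83.038 kg = 96.1007 kg.
Addition/subtraction keeps the fewest decimal places: 3.052 → 3 decimal places, 6.1447 → 4 decimal places, 3.866 → 3 decimal places, 83.038 → 3 decimal places; limit is 3.
Rounded to 3 decimal places: 96.101 kg.

96.101 kg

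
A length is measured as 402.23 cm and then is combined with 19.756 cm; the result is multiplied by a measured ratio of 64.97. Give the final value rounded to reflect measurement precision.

2.742 × 10^4 cm

402.23 cm + 19.756 cm = 421.986 cm; the sum is limited to 2 decimal places (5 s.f.).
Carrying full precision, 421.986 × 64.97 = 27416.43042 cm; 64.97 has 4 s.f., so the result keeps min(5, 4) = 4 s.f.
Rounded to 4 significant figures: 2.742 × 10^4 cm.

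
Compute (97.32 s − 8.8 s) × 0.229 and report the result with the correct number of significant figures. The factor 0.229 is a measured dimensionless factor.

97.32 s − 8.8 s = 88.52 s; the difference is limited to 1 decimal place (3 s.f.).
Carrying full precision, 88.52 × 0.229 = 20.27108 s; 0.229 has 3 s.f., so the result keeps min(3, 3) = 3 s.f.
Rounded to 3 significant figures: 20.3 s.

20.3 s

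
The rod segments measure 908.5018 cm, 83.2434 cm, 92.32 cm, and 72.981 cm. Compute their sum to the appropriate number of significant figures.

908.5018 cm + 83.2434 cm + 92.32 cm + 72.981 cm = 1157.0462 cm.
Addition/subtraction keeps the fewest decimal places: 908.5018 → 4 decimal places, 83.2434 → 4 decimal places, 92.32 → 2 decimal places, 72.981 → 3 decimal places; limit is 2.
Rounded to 2 decimal places: 1157.05 cm.

1157.05 cm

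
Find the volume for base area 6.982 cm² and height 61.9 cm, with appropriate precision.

volume = 6.982 cm² × 61.9 cm = 432.1858 cm³.
6.982 has 4 significant figures; 61.9 has 3.
Division/multiplication keeps the fewest: 3 significant figures.
Rounded: 432 cm³.

432 cm³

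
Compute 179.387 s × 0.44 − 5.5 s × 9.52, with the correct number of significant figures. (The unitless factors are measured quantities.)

27 s

179.387 × 0.44 = 78.93028 → 79 s (2 s.f., last digit at the 10^0 place).
5.5 × 9.52 = 52.36 → 52 s (2 s.f., last digit at the 10^0 place).
Difference: 26.57028 s; keep the coarser place, 10^0.
Result: 27 s.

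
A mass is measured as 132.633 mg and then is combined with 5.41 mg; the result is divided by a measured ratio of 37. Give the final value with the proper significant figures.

132.633 mg + 5.41 mg = 138.043 mg; the sum is limited to 2 decimal places (5 s.f.).
Carrying full precision, 138.043 ÷ 37 = 3.73089189189… mg; 37 has 2 s.f., so the result keeps min(5, 2) = 2 s.f.
Rounded to 2 significant figures: 3.7 mg.

3.7 mg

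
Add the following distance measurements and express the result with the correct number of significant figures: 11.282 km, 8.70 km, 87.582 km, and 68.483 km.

11.282 km + 8.70 km + 87.582 km + 68.483 km = 176.047 km.
Addition/subtraction keeps the fewest decimal places: 11.282 → 3 decimal places, 8.70 → 2 decimal places, 87.582 → 3 decimal places, 68.483 → 3 decimal places; limit is 2.
Rounded to 2 decimal places: 176.05 km.

176.05 km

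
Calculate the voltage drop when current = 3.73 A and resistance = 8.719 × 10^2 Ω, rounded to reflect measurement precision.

3.25 × 10^3 V

voltage drop = 3.73 A × 8.719 × 10^2 Ω = 3252.187 V.
3.73 has 3 significant figures; 8.719 × 10^2 has 4.
Division/multiplication keeps the fewest: 3 significant figures.
Rounded: 3.25 × 10^3 V.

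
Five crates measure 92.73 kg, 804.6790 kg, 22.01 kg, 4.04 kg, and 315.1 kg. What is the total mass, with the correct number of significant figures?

92.73 kg + 804.6790 kg + 22.01 kg + 4.04 kg + 315.1 kg = 1238.5590 kg.
Addition/subtraction keeps the fewest decimal places: 92.73 → 2 decimal places, 804.6790 → 4 decimal places, 22.01 → 2 decimal places, 4.04 → 2 decimal places, 315.1 → 1 decimal place; limit is 1.
Rounded to 1 decimal place: 1.2386 × 10³ kg.

1.2386 × 10³ kg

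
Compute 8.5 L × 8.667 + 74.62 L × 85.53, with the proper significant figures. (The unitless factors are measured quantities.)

6456 L

8.5 × 8.667 = 73.6695 → 74 L (2 s.f., last digit at the 10^0 place).
74.62 × 85.53 = 6382.2486 → 6382 L (4 s.f., last digit at the 10^0 place).
Sum: 6455.9181 L; keep the coarser place, 10^0.
Result: 6456 L.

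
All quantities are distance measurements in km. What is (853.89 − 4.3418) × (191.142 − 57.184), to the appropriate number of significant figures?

853.89 − 4.3418 = 849.5482, limited to 2 d.p. → 5 s.f.; 191.142 − 57.184 = 133.958, limited to 3 d.p. → 6 s.f.
Carrying full precision, 849.5482 × 133.958 = 113803.777776…; keep min(5, 6) = 5 s.f.
Rounded to 5 significant figures: 1.1380 × 10^5 km².

1.1380 × 10^5 km²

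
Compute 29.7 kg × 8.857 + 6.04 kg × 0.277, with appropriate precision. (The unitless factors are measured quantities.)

265 kg

29.7 × 8.857 = 263.0529 → 263 kg (3 s.f., last digit at the 10^0 place).
6.04 × 0.277 = 1.67308 → 1.67 kg (3 s.f., last digit at the 10^-2 place).
Sum: 264.72598 kg; keep the coarser place, 10^0.
Result: 265 kg.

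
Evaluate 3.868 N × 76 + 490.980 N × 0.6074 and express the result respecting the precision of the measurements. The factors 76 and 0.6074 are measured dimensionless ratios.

3.868 × 76 = 293.968 → 2.9 × 10^2 N (2 s.f., last digit at the 10^1 place).
490.980 × 0.6074 = 298.221252 → 298.2 N (4 s.f., last digit at the 10^-1 place).
Sum: 592.189252 N; keep the coarser place, 10^1.
Result: 5.9 × 10^2 N.

5.9 × 10^2 N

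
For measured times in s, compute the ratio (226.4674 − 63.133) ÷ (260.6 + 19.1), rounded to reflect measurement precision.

0.5840

226.4674 − 63.133 = 163.3344, limited to 3 d.p. → 6 s.f.; 260.6 + 19.1 = 279.7, limited to 1 d.p. → 4 s.f.
Carrying full precision, 163.3344 ÷ 279.7 = 0.583962817304…; keep min(6, 4) = 4 s.f.
Rounded to 4 significant figures: 0.5840.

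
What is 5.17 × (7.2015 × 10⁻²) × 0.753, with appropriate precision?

5.17 × (7.2015 × 10⁻²) × 0.753 = 0.28035511515
Multiplication/division keeps the fewest significant figures: 5.17 → 3 s.f., 7.2015 × 10⁻² → 5 s.f., 0.753 → 3 s.f.; limit is 3.
Rounded to 3 significant figures: 0.280.

0.280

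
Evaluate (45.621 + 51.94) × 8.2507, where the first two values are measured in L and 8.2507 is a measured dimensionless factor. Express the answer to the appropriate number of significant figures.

45.621 L + 51.94 L = 97.561 L; the sum is limited to 2 decimal places (4 s.f.).
Carrying full precision, 97.561 × 8.2507 = 804.9465427 L; 8.2507 has 5 s.f., so the result keeps min(4, 5) = 4 s.f.
Rounded to 4 significant figures: 8.049 × 10² L.

8.049 × 10² L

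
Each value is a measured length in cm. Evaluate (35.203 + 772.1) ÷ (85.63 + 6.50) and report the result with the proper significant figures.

8.763

35.203 + 772.1 = 807.303, limited to 1 d.p. → 4 s.f.; 85.63 + 6.50 = 92.13, limited to 2 d.p. → 4 s.f.
Carrying full precision, 807.303 ÷ 92.13 = 8.76265060241…; keep min(4, 4) = 4 s.f.
Rounded to 4 significant figures: 8.763.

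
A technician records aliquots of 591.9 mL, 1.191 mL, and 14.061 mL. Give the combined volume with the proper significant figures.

607.2 mL

591.9 mL + 1.191 mL + 14.061 mL = 607.152 mL.
Addition/subtraction keeps the fewest decimal places: 591.9 → 1 decimal place, 1.191 → 3 decimal places, 14.061 → 3 decimal places; limit is 1.
Rounded to 1 decimal place: 607.2 mL.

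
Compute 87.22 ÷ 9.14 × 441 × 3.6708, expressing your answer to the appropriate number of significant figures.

1.54 × 10⁴

87.22 ÷ 9.14 × 441 × 3.6708 = 15447.8910958…
Multiplication/division keeps the fewest significant figures: 87.22 → 4 s.f., 9.14 → 3 s.f., 441 → 3 s.f., 3.6708 → 5 s.f.; limit is 3.
Rounded to 3 significant figures: 1.54 × 10⁴.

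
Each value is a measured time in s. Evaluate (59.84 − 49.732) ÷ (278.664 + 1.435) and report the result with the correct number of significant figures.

59.84 − 49.732 = 10.108, limited to 2 d.p. → 4 s.f.; 278.664 + 1.435 = 280.099, limited to 3 d.p. → 6 s.f.
Carrying full precision, 10.108 ÷ 280.099 = 0.0360872405828…; keep min(4, 6) = 4 s.f.
Rounded to 4 significant figures: 0.03609.

0.03609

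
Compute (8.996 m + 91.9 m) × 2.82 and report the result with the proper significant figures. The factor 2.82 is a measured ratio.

285 m

8.996 m + 91.9 m = 100.896 m; the sum is limited to 1 decimal place (4 s.f.).
Carrying full precision, 100.896 × 2.82 = 284.52672 m; 2.82 has 3 s.f., so the result keeps min(4, 3) = 3 s.f.
Rounded to 3 significant figures: 285 m.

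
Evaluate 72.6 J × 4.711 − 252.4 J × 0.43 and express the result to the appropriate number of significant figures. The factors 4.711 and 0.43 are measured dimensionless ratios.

2.3 × 10^2 J

72.6 × 4.711 = 342.0186 → 342 J (3 s.f., last digit at the 10^0 place).
252.4 × 0.43 = 108.532 → 1.1 × 10^2 J (2 s.f., last digit at the 10^1 place).
Difference: 233.4866 J; keep the coarser place, 10^1.
Result: 2.3 × 10^2 J.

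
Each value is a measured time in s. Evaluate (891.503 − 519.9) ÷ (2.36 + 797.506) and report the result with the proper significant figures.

891.503 − 519.9 = 371.603, limited to 1 d.p. → 4 s.f.; 2.36 + 797.506 = 799.866, limited to 2 d.p. → 5 s.f.
Carrying full precision, 371.603 ÷ 799.866 = 0.464581567413…; keep min(4, 5) = 4 s.f.
Rounded to 4 significant figures: 0.4646.

0.4646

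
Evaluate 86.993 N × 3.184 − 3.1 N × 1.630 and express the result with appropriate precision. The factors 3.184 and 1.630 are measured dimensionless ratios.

86.993 × 3.184 = 276.985712 → 277.0 N (4 s.f., last digit at the 10^-1 place).
3.1 × 1.630 = 5.053 → 5.1 N (2 s.f., last digit at the 10^-1 place).
Difference: 271.932712 N; keep the coarser place, 10^-1.
Result: 271.9 N.

271.9 N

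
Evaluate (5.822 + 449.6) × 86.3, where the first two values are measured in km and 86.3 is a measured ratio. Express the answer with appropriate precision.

3.93 × 10⁴ km

5.822 km + 449.6 km = 455.422 km; the sum is limited to 1 decimal place (4 s.f.).
Carrying full precision, 455.422 × 86.3 = 39302.9186 km; 86.3 has 3 s.f., so the result keeps min(4, 3) = 3 s.f.
Rounded to 3 significant figures: 3.93 × 10⁴ km.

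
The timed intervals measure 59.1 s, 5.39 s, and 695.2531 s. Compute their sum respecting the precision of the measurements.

759.7 s

59.1 s + 5.39 s + 695.2531 s = 759.7431 s.
Addition/subtraction keeps the fewest decimal places: 59.1 → 1 decimal place, 5.39 → 2 decimal places, 695.2531 → 4 decimal places; limit is 1.
Rounded to 1 decimal place: 759.7 s.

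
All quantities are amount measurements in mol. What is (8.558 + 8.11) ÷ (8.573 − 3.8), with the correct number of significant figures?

3.5

8.558 + 8.11 = 16.668, limited to 2 d.p. → 4 s.f.; 8.573 − 3.8 = 4.773, limited to 1 d.p. → 2 s.f.
Carrying full precision, 16.668 ÷ 4.773 = 3.4921433061…; keep min(4, 2) = 2 s.f.
Rounded to 2 significant figures: 3.5.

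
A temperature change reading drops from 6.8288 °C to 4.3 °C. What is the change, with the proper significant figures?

2.5 °C

6.8288 °C − 4.3 °C = 2.5288 °C.
Addition/subtraction keeps the fewest decimal places: 6.8288 → 4 decimal places, 4.3 → 1 decimal place; limit is 1.
Rounded to 1 decimal place: 2.5 °C.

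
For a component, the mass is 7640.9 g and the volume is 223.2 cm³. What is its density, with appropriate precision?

density = 7640.9 g ÷ 223.2 cm³ = 34.2334229391… g/cm³.
7640.9 has 5 significant figures; 223.2 has 4.
Division/multiplication keeps the fewest: 4 significant figures.
Rounded: 34.23 g/cm³.

34.23 g/cm³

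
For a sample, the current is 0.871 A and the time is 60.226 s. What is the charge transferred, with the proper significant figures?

charge transferred = 0.871 A × 60.226 s = 52.456846 C.
0.871 has 3 significant figures; 60.226 has 5.
Division/multiplication keeps the fewest: 3 significant figures.
Rounded: 52.5 C.

52.5 C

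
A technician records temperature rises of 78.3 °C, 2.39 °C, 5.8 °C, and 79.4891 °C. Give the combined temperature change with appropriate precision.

78.3 °C + 2.39 °C + 5.8 °C + 79.4891 °C = 165.9791 °C.
Addition/subtraction keeps the fewest decimal places: 78.3 → 1 decimal place, 2.39 → 2 decimal places, 5.8 → 1 decimal place, 79.4891 → 4 decimal places; limit is 1.
Rounded to 1 decimal place: 166.0 °C.

166.0 °C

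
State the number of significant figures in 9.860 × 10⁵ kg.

9.860 × 10⁵: in scientific notation every digit of the coefficient is significant.

4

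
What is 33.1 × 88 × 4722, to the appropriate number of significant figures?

33.1 × 88 × 4722 = 13754241.6
Multiplication/division keeps the fewest significant figures: 33.1 → 3 s.f., 88 → 2 s.f., 4722 → 4 s.f.; limit is 2.
Rounded to 2 significant figures: 1.4 × 10⁷.

1.4 × 10⁷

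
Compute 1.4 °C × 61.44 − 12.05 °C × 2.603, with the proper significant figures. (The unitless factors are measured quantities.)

1.4 × 61.44 = 86.016 → 86 °C (2 s.f., last digit at the 10^0 place).
12.05 × 2.603 = 31.36615 → 31.37 °C (4 s.f., last digit at the 10^-2 place).
Difference: 54.64985 °C; keep the coarser place, 10^0.
Result: 55 °C.

55 °C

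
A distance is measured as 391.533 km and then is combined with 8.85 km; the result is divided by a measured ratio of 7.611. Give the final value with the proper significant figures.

391.533 km + 8.85 km = 400.383 km; the sum is limited to 2 decimal places (5 s.f.).
Carrying full precision, 400.383 ÷ 7.611 = 52.6058336618… km; 7.611 has 4 s.f., so the result keeps min(5, 4) = 4 s.f.
Rounded to 4 significant figures: 52.61 km.

52.61 km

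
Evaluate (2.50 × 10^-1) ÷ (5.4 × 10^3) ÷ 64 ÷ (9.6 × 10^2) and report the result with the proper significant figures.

(2.50 × 10^-1) ÷ (5.4 × 10^3) ÷ 64 ÷ (9.6 × 10^2) = 7.53520447531 × 10^-10…
Multiplication/division keeps the fewest significant figures: 2.50 × 10^-1 → 3 s.f., 5.4 × 10^3 → 2 s.f., 64 → 2 s.f., 9.6 × 10^2 → 2 s.f.; limit is 2.
Rounded to 2 significant figures: 7.5 × 10^-10.

7.5 × 10^-10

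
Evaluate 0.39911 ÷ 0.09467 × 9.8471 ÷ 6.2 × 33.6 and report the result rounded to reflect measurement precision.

0.39911 ÷ 0.09467 × 9.8471 ÷ 6.2 × 33.6 = 224.975988445…
Multiplication/division keeps the fewest significant figures: 0.39911 → 5 s.f., 0.09467 → 4 s.f., 9.8471 → 5 s.f., 6.2 → 2 s.f., 33.6 → 3 s.f.; limit is 2.
Rounded to 2 significant figures: 2.2 × 10^2.

2.2 × 10^2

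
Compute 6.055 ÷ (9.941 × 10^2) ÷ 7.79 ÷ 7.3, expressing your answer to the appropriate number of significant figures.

6.055 ÷ (9.941 × 10^2) ÷ 7.79 ÷ 7.3 = 0.000107108455264…
Multiplication/division keeps the fewest significant figures: 6.055 → 4 s.f., 9.941 × 10^2 → 4 s.f., 7.79 → 3 s.f., 7.3 → 2 s.f.; limit is 2.
Rounded to 2 significant figures: 1.1 × 10^-4.

1.1 × 10^-4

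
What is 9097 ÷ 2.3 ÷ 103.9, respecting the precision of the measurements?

9097 ÷ 2.3 ÷ 103.9 = 38.0675398586…
Multiplication/division keeps the fewest significant figures: 9097 → 4 s.f., 2.3 → 2 s.f., 103.9 → 4 s.f.; limit is 2.
Rounded to 2 significant figures: 38.

38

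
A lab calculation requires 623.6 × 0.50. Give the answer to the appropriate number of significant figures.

3.1 × 10²

623.6 × 0.50 = 311.8
Multiplication/division keeps the fewest significant figures: 623.6 → 4 s.f., 0.50 → 2 s.f.; limit is 2.
Rounded to 2 significant figures: 3.1 × 10².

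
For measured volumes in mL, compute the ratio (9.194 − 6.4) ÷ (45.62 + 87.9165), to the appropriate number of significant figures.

9.194 − 6.4 = 2.794, limited to 1 d.p. → 2 s.f.; 45.62 + 87.9165 = 133.5365, limited to 2 d.p. → 5 s.f.
Carrying full precision, 2.794 ÷ 133.5365 = 0.0209231183983…; keep min(2, 5) = 2 s.f.
Rounded to 2 significant figures: 0.021.

0.021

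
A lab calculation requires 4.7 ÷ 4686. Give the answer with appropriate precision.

0.0010

4.7 ÷ 4686 = 0.00100298762271…
Multiplication/division keeps the fewest significant figures: 4.7 → 2 s.f., 4686 → 4 s.f.; limit is 2.
Rounded to 2 significant figures: 0.0010.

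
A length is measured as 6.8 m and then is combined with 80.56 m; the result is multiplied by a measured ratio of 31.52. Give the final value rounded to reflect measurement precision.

2.75 × 10³ m

6.8 m + 80.56 m = 87.36 m; the sum is limited to 1 decimal place (3 s.f.).
Carrying full precision, 87.36 × 31.52 = 2753.5872 m; 31.52 has 4 s.f., so the result keeps min(3, 4) = 3 s.f.
Rounded to 3 significant figures: 2.75 × 10³ m.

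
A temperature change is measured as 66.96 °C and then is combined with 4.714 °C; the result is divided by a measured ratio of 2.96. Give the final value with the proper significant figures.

66.96 °C + 4.714 °C = 71.674 °C; the sum is limited to 2 decimal places (4 s.f.).
Carrying full precision, 71.674 ÷ 2.96 = 24.2141891892… °C; 2.96 has 3 s.f., so the result keeps min(4, 3) = 3 s.f.
Rounded to 3 significant figures: 24.2 °C.

24.2 °C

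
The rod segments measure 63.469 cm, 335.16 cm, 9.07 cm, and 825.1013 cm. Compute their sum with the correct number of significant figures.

1232.80 cm

63.469 cm + 335.16 cm + 9.07 cm + 825.1013 cm = 1232.8003 cm.
Addition/subtraction keeps the fewest decimal places: 63.469 → 3 decimal places, 335.16 → 2 decimal places, 9.07 → 2 decimal places, 825.1013 → 4 decimal places; limit is 2.
Rounded to 2 decimal places: 1232.80 cm.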